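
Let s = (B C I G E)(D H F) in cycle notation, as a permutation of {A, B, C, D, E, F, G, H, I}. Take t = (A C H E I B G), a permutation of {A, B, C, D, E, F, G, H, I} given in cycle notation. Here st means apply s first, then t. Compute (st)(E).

G

(st)(E) = t(s(E)). s(E) = B, then t(B) = G. So (st)(E) = G.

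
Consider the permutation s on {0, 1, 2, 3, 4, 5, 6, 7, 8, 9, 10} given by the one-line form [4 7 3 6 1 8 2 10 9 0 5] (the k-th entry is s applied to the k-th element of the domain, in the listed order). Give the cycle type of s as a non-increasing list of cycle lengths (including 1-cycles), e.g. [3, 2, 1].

[8, 3]

The disjoint cycles are (0, 4, 1, 7, 10, 5, 8, 9)(2, 3, 6), with lengths 8, 3 in non-increasing order.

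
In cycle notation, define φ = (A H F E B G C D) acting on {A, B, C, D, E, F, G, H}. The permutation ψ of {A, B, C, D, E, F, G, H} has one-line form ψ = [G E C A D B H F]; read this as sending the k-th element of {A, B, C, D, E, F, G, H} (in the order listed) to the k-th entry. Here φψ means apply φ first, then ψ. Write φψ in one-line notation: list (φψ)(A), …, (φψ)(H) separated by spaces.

F H A G E D C B

(φψ)(x) = ψ(φ(x)). Computing each image: ψ(φ(A)) = ψ(H) = F, ψ(φ(B)) = ψ(G) = H, ψ(φ(C)) = ψ(D) = A, ψ(φ(D)) = ψ(A) = G, ψ(φ(E)) = ψ(B) = E, ψ(φ(F)) = ψ(E) = D, ψ(φ(G)) = ψ(C) = C, ψ(φ(H)) = ψ(F) = B.
Hence φψ = [F H A G E D C B].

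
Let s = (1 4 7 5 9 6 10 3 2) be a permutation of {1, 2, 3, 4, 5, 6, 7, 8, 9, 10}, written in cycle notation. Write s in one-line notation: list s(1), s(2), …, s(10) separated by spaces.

Image by image: 1↦4, 2↦1, 3↦2, 4↦7, 5↦9, 6↦10, 7↦5, 8↦8, 9↦6, 10↦3.
So the one-line form is 4 1 2 7 9 10 5 8 6 3.

4 1 2 7 9 10 5 8 6 3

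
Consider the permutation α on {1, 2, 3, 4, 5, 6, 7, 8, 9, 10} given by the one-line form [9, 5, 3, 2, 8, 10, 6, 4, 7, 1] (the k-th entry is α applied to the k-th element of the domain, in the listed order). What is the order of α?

20

Decomposing into disjoint cycles gives cycle lengths 5, 4, 1.
The order of α is the least common multiple of its cycle lengths: lcm(5, 4) = 20.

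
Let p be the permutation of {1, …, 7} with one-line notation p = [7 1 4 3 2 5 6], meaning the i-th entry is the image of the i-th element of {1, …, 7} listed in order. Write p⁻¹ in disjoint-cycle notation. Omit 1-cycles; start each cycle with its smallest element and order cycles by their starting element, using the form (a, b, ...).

First write p in disjoint cycles: (1, 7, 6, 5, 2)(3, 4).
Reversing each cycle (and rotating so the smallest element leads) gives p⁻¹ = (1, 2, 5, 6, 7)(3, 4).

(1, 2, 5, 6, 7)(3, 4)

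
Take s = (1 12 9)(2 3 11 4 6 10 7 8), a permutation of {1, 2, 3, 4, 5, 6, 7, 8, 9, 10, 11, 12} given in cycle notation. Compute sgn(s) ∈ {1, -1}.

-1

The cycle lengths are 8, 3, 1.
A cycle of length ℓ contributes ℓ−1 transpositions, so s is a product of 7 + 2 = 9 transpositions — odd.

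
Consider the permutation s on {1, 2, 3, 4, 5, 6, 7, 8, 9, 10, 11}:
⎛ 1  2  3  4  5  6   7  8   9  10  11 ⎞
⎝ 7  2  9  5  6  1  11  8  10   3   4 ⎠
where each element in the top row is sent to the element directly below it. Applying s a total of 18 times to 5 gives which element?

5

Tracing 5 → 6 → … returns to 5 after 6 steps, so 5 lies in a 6-cycle (1, 7, 11, 4, 5, 6).
On a 6-cycle, s^6 is the identity, so s^18 = s^0 there (18 ≡ 0 mod 6).
So s^18(5) = 5.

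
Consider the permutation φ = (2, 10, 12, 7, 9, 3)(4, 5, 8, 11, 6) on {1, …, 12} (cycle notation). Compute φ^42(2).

2 lies in the 6-cycle (2, 10, 12, 7, 9, 3).
On a 6-cycle, φ^6 is the identity, so φ^42 = φ^0 there (42 ≡ 0 mod 6).
So φ^42(2) = 2.

2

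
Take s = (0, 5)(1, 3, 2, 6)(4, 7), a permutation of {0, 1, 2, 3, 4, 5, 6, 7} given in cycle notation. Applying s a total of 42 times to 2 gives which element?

2 lies in the 4-cycle (1, 3, 2, 6).
On a 4-cycle, s^4 is the identity, so s^42 = s^2 there (42 ≡ 2 mod 4).
Advancing 2 steps from 2: 2 → 6 → 1.

1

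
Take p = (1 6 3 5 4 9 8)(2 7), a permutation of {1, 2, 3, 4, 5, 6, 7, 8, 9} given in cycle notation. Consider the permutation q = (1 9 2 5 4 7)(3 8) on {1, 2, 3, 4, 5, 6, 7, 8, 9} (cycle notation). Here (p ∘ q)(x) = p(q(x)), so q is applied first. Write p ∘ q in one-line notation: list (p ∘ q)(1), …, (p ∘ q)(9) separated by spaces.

Chase each element through q then p: 1 → 9 → 8; 2 → 5 → 4; 3 → 8 → 1; 4 → 7 → 2; 5 → 4 → 9; 6 → 6 → 3; 7 → 1 → 6; 8 → 3 → 5; 9 → 2 → 7.
So p ∘ q in one-line form is 8 4 1 2 9 3 6 5 7.

8 4 1 2 9 3 6 5 7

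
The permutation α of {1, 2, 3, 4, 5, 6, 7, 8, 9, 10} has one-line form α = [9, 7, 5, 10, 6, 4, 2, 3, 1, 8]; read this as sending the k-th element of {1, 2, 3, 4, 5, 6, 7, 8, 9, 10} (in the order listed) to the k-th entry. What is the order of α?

Writing α as disjoint cycles, the cycle lengths are 6, 2, 2.
Since disjoint cycles commute, ord(α) = lcm(6, 2, 2) = 6.

6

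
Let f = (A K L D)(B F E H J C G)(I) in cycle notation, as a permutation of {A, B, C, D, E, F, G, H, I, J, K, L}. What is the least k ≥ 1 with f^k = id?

The disjoint cycles have lengths 7, 4, 1.
The order of f is the least common multiple of its cycle lengths: lcm(7, 4) = 28.

28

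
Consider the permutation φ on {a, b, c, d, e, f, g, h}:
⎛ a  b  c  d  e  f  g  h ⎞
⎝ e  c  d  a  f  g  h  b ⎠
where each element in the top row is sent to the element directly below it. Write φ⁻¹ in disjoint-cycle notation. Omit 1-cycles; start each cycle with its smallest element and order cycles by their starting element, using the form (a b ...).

The cycle decomposition of φ is (a e f g h b c d).
Reversing each cycle (and rotating so the smallest element leads) gives φ⁻¹ = (a d c b h g f e).

(a d c b h g f e)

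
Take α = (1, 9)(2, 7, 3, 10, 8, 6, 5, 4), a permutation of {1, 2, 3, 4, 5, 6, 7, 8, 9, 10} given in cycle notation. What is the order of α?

The cycle type of α is (8, 2).
The order is lcm(8, 2) = 8.

8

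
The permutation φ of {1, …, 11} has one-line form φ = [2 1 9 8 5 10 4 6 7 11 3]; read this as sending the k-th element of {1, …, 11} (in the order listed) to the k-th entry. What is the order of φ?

The disjoint-cycle form of φ has cycle lengths 8, 2, 1.
Since disjoint cycles commute, ord(φ) = lcm(8, 2) = 8.

8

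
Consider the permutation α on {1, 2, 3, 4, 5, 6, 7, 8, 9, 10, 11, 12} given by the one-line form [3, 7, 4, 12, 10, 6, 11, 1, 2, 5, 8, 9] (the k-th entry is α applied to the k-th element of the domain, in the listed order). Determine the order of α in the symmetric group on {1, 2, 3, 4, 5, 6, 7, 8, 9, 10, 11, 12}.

Decomposing into disjoint cycles gives cycle lengths 9, 2, 1.
The order is lcm(9, 2) = 18.

18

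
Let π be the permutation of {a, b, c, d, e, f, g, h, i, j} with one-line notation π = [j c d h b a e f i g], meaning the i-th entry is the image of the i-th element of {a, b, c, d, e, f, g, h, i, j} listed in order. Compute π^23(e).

Tracing e → b → … returns to e after 9 steps, so e lies in a 9-cycle (a j g e b c d h f).
Powers repeat with period 9 on this cycle, and 23 mod 9 = 5, so π^23(e) = π^5(e).
Stepping 5 places around the cycle: e → b → c → d → h → f.

f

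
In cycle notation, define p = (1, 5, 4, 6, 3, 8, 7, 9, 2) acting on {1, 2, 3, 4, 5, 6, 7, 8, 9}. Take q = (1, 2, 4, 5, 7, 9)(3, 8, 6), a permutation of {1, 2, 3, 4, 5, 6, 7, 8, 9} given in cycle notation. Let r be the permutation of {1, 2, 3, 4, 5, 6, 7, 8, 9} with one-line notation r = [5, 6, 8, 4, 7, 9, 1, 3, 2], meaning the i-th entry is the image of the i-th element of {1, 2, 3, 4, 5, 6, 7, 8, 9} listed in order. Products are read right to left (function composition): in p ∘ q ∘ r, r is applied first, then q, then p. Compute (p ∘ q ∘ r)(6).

Chase 6: r(6) = 9; q(9) = 1; p(1) = 5. Hence (p ∘ q ∘ r)(6) = 5.

5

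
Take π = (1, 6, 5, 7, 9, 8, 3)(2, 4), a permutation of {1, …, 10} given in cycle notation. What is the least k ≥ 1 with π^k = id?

14

The disjoint cycles have lengths 7, 2, 1.
The order of π is the least common multiple of its cycle lengths: lcm(7, 2) = 14.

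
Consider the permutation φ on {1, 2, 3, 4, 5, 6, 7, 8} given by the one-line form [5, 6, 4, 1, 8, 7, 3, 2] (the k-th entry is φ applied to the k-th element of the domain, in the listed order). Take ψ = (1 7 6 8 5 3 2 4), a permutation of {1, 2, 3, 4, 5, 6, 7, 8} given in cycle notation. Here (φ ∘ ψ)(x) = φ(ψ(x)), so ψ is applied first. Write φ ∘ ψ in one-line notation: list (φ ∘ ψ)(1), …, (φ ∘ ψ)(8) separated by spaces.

3 1 6 5 4 2 7 8

Chase each element through ψ then φ: 1 → 7 → 3; 2 → 4 → 1; 3 → 2 → 6; 4 → 1 → 5; 5 → 3 → 4; 6 → 8 → 2; 7 → 6 → 7; 8 → 5 → 8.
Collecting the images, φ ∘ ψ = [3 1 6 5 4 2 7 8].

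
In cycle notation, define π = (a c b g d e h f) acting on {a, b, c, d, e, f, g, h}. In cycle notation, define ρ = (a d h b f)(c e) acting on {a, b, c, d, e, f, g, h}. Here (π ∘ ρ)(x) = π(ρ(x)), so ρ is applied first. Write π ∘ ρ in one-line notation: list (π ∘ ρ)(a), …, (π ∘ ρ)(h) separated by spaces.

Chase each element through ρ then π: a → d → e; b → f → a; c → e → h; d → h → f; e → c → b; f → a → c; g → g → d; h → b → g.
So π ∘ ρ in one-line form is e a h f b c d g.

e a h f b c d g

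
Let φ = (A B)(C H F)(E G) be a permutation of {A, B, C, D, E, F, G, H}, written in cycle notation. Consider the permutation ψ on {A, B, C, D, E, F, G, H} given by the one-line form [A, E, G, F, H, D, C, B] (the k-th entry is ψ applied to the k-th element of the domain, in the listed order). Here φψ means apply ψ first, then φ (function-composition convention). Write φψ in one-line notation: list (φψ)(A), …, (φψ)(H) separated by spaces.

B G E C F D H A

(φψ)(x) = φ(ψ(x)). Computing each image: φ(ψ(A)) = φ(A) = B, φ(ψ(B)) = φ(E) = G, φ(ψ(C)) = φ(G) = E, φ(ψ(D)) = φ(F) = C, φ(ψ(E)) = φ(H) = F, φ(ψ(F)) = φ(D) = D, φ(ψ(G)) = φ(C) = H, φ(ψ(H)) = φ(B) = A.
Hence φψ = [B G E C F D H A].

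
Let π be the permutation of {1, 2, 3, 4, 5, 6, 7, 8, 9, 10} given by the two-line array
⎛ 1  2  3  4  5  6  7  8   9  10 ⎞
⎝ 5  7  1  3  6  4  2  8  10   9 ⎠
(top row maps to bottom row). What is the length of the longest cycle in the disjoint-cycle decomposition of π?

Decomposing into disjoint cycles gives (1, 5, 6, 4, 3)(2, 7)(9, 10); the longest has length 5.

5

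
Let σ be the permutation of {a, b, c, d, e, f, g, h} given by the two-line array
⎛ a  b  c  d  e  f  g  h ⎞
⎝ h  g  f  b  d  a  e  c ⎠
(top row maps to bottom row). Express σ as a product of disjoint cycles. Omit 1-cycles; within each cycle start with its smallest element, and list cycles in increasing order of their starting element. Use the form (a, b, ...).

Start at a and follow images: a → h → c → f → a, giving the cycle (a, h, c, f).
Continuing from each remaining unvisited element yields (a, h, c, f)(b, g, e, d).

(a, h, c, f)(b, g, e, d)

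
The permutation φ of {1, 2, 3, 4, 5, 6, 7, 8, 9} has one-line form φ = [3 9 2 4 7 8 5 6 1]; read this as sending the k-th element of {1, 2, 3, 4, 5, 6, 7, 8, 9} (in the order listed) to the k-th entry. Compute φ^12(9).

Tracing 9 → 1 → … returns to 9 after 4 steps, so 9 lies in a 4-cycle (1 3 2 9).
Since the cycle has length 4, φ^12 acts on it the same as φ^0 (12 mod 4 = 0).
So φ^12(9) = 9.

9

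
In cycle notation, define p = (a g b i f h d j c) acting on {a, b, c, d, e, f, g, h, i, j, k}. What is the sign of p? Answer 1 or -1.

1

The cycle lengths are 9, 1, 1.
A cycle of length ℓ contributes ℓ−1 transpositions, so p is a product of 8 transpositions — even.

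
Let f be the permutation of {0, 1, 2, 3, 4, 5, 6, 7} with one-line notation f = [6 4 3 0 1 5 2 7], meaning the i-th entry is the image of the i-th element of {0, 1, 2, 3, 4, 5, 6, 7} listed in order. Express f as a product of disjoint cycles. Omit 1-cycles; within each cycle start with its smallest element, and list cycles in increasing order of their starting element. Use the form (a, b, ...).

(0, 6, 2, 3)(1, 4)

Iterating f from 0 gives 0 → 6 → 2 → 3 → 0; that is the 4-cycle (0, 6, 2, 3).
Continuing from each remaining unvisited element yields (0, 6, 2, 3)(1, 4).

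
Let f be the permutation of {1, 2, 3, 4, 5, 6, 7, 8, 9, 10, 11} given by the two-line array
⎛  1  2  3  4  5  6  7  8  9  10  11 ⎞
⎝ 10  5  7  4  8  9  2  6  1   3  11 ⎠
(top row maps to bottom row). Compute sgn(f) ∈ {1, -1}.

1

In disjoint-cycle form the cycle lengths are 9, 1, 1.
A cycle is odd iff its length is even; f has 0 even-length cycles, so sgn(f) = (−1)^0 and f is even.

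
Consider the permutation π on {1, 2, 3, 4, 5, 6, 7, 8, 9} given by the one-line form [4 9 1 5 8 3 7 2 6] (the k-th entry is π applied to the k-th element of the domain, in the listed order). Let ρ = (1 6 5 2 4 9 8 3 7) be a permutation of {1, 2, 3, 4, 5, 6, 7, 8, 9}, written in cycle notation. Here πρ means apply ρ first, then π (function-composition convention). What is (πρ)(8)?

First apply ρ: ρ(8) = 3, then π(3) = 1. Thus (πρ)(8) = 1.

1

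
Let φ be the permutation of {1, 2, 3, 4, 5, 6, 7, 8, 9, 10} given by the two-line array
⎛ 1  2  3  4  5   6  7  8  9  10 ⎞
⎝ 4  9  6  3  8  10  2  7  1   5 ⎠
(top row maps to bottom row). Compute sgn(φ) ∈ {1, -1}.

-1

In disjoint-cycle form the cycle lengths are 10.
A cycle is odd iff its length is even; φ has 1 even-length cycle, so sgn(φ) = (−1)^1 and φ is odd.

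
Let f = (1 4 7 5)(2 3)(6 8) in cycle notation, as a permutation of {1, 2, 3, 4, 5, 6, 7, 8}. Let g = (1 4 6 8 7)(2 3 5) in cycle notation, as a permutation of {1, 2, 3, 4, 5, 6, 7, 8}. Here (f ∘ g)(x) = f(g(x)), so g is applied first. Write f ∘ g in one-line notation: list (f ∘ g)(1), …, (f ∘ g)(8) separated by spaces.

7 2 1 8 3 6 4 5

For each element, apply g then f: 1 → 4 → 7; 2 → 3 → 2; 3 → 5 → 1; 4 → 6 → 8; 5 → 2 → 3; 6 → 8 → 6; 7 → 1 → 4; 8 → 7 → 5.
Collecting the images, f ∘ g = [7 2 1 8 3 6 4 5].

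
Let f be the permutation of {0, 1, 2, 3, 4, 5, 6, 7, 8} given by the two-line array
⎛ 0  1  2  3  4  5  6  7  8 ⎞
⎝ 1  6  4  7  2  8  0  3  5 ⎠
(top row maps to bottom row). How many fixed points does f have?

0

No element satisfies f(x) = x, so there are 0 fixed points.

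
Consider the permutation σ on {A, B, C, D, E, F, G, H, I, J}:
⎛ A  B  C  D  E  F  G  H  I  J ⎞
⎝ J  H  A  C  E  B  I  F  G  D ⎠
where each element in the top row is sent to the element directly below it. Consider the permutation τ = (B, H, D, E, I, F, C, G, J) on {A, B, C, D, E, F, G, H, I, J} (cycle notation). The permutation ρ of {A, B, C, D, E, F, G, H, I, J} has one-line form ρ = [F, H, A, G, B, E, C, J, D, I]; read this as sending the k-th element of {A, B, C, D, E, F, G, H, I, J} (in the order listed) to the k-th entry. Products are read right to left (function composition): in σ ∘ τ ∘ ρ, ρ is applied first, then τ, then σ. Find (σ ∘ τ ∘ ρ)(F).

Apply the permutations in order: ρ(F) = E, then τ(E) = I, then σ(I) = G. So (σ ∘ τ ∘ ρ)(F) = G.

G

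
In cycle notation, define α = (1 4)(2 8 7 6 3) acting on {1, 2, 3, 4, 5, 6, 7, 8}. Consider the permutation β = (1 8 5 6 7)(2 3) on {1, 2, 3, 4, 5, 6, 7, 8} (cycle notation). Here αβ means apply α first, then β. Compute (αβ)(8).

1

(αβ)(8) = β(α(8)). α(8) = 7, then β(7) = 1. So (αβ)(8) = 1.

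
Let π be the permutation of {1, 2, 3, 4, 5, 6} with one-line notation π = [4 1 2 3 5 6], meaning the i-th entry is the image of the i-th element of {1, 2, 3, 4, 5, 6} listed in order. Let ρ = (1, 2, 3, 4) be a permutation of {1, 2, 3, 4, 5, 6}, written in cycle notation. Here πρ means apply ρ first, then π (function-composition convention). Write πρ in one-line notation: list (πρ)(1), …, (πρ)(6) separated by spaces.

1 2 3 4 5 6

For each element, apply ρ then π: 1 → 2 → 1; 2 → 3 → 2; 3 → 4 → 3; 4 → 1 → 4; 5 → 5 → 5; 6 → 6 → 6.
Collecting the images, πρ = [1 2 3 4 5 6].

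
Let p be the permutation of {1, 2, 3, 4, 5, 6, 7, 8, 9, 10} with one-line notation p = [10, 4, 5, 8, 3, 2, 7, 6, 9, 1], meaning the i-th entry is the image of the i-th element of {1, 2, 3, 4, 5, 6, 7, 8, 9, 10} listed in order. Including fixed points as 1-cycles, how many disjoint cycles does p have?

5

The cycle decomposition is (1, 10)(2, 4, 8, 6)(3, 5)(7)(9), which has 5 cycles (counting 1-cycles).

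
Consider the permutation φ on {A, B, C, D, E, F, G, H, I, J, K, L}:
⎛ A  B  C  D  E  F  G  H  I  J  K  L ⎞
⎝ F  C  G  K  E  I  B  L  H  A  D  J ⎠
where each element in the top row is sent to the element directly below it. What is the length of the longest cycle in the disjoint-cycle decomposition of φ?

Decomposing into disjoint cycles gives (A F I H L J)(B C G)(D K); the longest has length 6.

6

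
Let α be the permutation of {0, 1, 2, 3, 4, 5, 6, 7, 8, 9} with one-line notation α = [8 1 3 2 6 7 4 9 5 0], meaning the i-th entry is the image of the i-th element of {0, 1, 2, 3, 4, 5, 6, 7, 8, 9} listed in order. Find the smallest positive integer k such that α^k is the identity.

Writing α as disjoint cycles, the cycle lengths are 5, 2, 2, 1.
The order is lcm(5, 2, 2) = 10.

10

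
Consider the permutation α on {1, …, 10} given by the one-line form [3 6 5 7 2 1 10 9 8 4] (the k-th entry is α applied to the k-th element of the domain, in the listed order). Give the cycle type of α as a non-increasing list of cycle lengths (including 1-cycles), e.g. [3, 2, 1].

The disjoint cycles are (1, 3, 5, 2, 6)(4, 7, 10)(8, 9), with lengths 5, 3, 2 in non-increasing order.

[5, 3, 2]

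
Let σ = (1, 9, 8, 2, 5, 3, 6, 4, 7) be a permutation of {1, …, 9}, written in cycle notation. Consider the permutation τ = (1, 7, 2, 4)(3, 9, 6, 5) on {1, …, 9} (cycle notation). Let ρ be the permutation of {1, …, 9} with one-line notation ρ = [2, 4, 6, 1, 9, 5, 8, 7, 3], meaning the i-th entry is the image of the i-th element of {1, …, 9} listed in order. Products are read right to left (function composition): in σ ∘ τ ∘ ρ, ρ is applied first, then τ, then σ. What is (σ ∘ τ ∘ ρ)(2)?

Apply the permutations in order: ρ(2) = 4, then τ(4) = 1, then σ(1) = 9. So (σ ∘ τ ∘ ρ)(2) = 9.

9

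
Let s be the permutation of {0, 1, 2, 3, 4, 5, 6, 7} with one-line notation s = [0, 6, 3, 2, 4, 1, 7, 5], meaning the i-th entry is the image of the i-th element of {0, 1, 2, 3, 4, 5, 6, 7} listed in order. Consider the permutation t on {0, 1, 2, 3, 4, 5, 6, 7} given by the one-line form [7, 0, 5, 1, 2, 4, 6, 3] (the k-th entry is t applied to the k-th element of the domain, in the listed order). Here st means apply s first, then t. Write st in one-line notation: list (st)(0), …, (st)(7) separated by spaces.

Chase each element through s then t: 0 → 0 → 7; 1 → 6 → 6; 2 → 3 → 1; 3 → 2 → 5; 4 → 4 → 2; 5 → 1 → 0; 6 → 7 → 3; 7 → 5 → 4.
So st in one-line form is 7 6 1 5 2 0 3 4.

7 6 1 5 2 0 3 4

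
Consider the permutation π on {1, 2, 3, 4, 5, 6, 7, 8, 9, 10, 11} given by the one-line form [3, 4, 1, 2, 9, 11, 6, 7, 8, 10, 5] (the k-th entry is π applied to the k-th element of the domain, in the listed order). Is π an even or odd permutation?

odd

In disjoint-cycle form the cycle lengths are 6, 2, 2, 1.
A cycle is odd iff its length is even; π has 3 even-length cycles, so sgn(π) = (−1)^3 and π is odd.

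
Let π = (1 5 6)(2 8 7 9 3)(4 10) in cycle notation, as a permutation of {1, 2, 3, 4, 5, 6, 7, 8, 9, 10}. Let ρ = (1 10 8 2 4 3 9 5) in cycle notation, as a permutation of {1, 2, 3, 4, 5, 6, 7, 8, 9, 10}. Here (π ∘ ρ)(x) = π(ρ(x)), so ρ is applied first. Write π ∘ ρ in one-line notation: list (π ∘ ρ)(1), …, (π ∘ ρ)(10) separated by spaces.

4 10 3 2 5 1 9 8 6 7

(π ∘ ρ)(x) = π(ρ(x)). Computing each image: π(ρ(1)) = π(10) = 4, π(ρ(2)) = π(4) = 10, π(ρ(3)) = π(9) = 3, π(ρ(4)) = π(3) = 2, π(ρ(5)) = π(1) = 5, π(ρ(6)) = π(6) = 1, π(ρ(7)) = π(7) = 9, π(ρ(8)) = π(2) = 8, π(ρ(9)) = π(5) = 6, π(ρ(10)) = π(8) = 7.
Hence π ∘ ρ = [4 10 3 2 5 1 9 8 6 7].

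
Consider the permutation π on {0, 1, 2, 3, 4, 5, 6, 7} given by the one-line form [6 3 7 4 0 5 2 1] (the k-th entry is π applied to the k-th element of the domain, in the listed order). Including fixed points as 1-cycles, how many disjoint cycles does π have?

The cycle decomposition is (0, 6, 2, 7, 1, 3, 4)(5), which has 2 cycles (counting 1-cycles).

2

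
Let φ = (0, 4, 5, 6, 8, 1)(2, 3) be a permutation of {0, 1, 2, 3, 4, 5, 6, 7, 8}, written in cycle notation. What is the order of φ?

6

The disjoint cycles have lengths 6, 2, 1.
Since disjoint cycles commute, ord(φ) = lcm(6, 2) = 6.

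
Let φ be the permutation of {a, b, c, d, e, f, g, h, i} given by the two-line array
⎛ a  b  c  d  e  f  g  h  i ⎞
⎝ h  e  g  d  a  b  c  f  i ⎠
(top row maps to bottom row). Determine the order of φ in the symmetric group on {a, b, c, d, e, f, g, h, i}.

10

Writing φ as disjoint cycles, the cycle lengths are 5, 2, 1, 1.
The order of φ is the least common multiple of its cycle lengths: lcm(5, 2) = 10.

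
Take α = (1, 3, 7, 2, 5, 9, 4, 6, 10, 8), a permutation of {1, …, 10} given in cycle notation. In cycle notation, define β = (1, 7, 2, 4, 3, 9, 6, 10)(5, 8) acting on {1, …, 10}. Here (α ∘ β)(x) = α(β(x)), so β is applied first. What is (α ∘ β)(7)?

(α ∘ β)(7) = α(β(7)). β(7) = 2, then α(2) = 5. So (α ∘ β)(7) = 5.

5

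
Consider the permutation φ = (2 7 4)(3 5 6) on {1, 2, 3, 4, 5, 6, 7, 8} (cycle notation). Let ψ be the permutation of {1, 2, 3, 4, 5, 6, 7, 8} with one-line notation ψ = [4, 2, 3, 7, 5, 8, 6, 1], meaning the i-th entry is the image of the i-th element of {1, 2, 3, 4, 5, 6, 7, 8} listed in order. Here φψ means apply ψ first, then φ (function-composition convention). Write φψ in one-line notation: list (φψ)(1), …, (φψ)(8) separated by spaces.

2 7 5 4 6 8 3 1

Chase each element through ψ then φ: 1 → 4 → 2; 2 → 2 → 7; 3 → 3 → 5; 4 → 7 → 4; 5 → 5 → 6; 6 → 8 → 8; 7 → 6 → 3; 8 → 1 → 1.
So φψ in one-line form is 2 7 5 4 6 8 3 1.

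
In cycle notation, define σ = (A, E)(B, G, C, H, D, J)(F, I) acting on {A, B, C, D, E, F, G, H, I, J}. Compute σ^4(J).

J lies in the 6-cycle (B, G, C, H, D, J).
Advancing 4 steps from J: J → B → G → C → H.

H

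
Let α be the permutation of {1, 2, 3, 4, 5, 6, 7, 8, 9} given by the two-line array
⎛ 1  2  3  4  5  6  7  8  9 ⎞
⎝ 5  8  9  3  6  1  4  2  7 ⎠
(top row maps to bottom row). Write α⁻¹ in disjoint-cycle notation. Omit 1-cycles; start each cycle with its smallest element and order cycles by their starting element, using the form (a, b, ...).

(1, 6, 5)(2, 8)(3, 4, 7, 9)

The cycle decomposition of α is (1, 5, 6)(2, 8)(3, 9, 7, 4).
Reversing each cycle (and rotating so the smallest element leads) gives α⁻¹ = (1, 6, 5)(2, 8)(3, 4, 7, 9).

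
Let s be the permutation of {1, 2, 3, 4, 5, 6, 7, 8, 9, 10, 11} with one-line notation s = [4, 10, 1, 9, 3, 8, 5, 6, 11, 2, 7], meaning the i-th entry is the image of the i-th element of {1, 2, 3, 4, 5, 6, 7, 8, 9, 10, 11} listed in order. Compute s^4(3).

11

Tracing 3 → 1 → … returns to 3 after 7 steps, so 3 lies in a 7-cycle (1 4 9 11 7 5 3).
Stepping 4 places around the cycle: 3 → 1 → 4 → 9 → 11.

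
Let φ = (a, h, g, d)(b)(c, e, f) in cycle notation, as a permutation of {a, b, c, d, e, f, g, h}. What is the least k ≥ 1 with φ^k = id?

The disjoint cycles have lengths 4, 3, 1.
The order is lcm(4, 3) = 12.

12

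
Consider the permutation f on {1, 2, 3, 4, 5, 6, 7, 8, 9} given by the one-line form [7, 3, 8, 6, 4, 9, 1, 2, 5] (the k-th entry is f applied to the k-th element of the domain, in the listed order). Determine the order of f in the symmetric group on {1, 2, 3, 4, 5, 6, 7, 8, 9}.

12

Decomposing into disjoint cycles gives cycle lengths 4, 3, 2.
The order is lcm(4, 3, 2) = 12.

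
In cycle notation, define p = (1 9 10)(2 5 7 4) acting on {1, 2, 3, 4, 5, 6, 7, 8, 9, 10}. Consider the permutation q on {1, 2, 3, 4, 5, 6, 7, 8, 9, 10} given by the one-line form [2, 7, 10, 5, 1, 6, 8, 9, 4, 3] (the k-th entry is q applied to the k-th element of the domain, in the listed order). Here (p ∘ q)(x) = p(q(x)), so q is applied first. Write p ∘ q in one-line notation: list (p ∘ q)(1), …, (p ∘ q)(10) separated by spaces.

5 4 1 7 9 6 8 10 2 3

Chase each element through q then p: 1 → 2 → 5; 2 → 7 → 4; 3 → 10 → 1; 4 → 5 → 7; 5 → 1 → 9; 6 → 6 → 6; 7 → 8 → 8; 8 → 9 → 10; 9 → 4 → 2; 10 → 3 → 3.
So p ∘ q in one-line form is 5 4 1 7 9 6 8 10 2 3.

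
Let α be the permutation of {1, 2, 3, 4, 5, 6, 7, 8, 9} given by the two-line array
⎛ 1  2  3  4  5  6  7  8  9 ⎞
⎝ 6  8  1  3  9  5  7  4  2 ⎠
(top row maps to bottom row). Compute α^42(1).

5

Tracing 1 → 6 → … returns to 1 after 8 steps, so 1 lies in an 8-cycle (1, 6, 5, 9, 2, 8, 4, 3).
Since the cycle has length 8, α^42 acts on it the same as α^2 (42 mod 8 = 2).
Advancing 2 steps from 1: 1 → 6 → 5.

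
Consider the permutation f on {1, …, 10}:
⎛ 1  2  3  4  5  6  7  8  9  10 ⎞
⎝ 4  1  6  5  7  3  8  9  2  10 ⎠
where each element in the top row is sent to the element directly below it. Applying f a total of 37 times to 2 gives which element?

Tracing 2 → 1 → … returns to 2 after 7 steps, so 2 lies in a 7-cycle (1, 4, 5, 7, 8, 9, 2).
On a 7-cycle, f^7 is the identity, so f^37 = f^2 there (37 ≡ 2 mod 7).
Advancing 2 steps from 2: 2 → 1 → 4.

4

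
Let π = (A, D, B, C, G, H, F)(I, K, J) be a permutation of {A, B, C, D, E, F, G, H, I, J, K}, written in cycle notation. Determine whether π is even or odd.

even

The cycle lengths are 7, 3, 1.
A cycle of length ℓ contributes ℓ−1 transpositions, so π is a product of 6 + 2 = 8 transpositions — even.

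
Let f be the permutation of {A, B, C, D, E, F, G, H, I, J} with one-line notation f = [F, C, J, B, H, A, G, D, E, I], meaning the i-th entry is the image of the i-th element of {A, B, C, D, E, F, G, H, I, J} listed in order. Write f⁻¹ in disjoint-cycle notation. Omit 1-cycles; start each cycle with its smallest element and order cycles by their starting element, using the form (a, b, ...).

(A, F)(B, D, H, E, I, J, C)

The cycle decomposition of f is (A, F)(B, C, J, I, E, H, D).
Reversing each cycle (and rotating so the smallest element leads) gives f⁻¹ = (A, F)(B, D, H, E, I, J, C).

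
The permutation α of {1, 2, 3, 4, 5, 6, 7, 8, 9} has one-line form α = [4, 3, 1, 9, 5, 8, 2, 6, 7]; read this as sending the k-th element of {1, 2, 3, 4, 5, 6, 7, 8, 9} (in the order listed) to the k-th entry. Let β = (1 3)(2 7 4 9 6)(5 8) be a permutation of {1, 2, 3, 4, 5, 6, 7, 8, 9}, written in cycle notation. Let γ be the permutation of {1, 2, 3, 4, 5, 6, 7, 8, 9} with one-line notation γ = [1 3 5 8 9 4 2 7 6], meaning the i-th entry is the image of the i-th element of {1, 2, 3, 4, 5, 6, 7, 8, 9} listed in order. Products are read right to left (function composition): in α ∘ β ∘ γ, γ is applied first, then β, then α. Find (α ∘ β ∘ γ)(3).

6

Chase 3: γ(3) = 5; β(5) = 8; α(8) = 6. Hence (α ∘ β ∘ γ)(3) = 6.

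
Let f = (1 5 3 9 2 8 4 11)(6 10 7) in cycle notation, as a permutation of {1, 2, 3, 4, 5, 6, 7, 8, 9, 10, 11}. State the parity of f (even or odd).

odd

The cycle lengths are 8, 3.
A cycle is odd iff its length is even; f has 1 even-length cycle, so sgn(f) = (−1)^1 and f is odd.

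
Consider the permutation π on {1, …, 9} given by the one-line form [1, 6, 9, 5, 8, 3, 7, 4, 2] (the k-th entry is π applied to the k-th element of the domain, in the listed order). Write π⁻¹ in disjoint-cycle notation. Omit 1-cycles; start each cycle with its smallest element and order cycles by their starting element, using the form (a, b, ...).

(2, 9, 3, 6)(4, 8, 5)

The cycle decomposition of π is (2, 6, 3, 9)(4, 5, 8).
The inverse reverses every cycle; in canonical form, π⁻¹ = (2, 9, 3, 6)(4, 8, 5).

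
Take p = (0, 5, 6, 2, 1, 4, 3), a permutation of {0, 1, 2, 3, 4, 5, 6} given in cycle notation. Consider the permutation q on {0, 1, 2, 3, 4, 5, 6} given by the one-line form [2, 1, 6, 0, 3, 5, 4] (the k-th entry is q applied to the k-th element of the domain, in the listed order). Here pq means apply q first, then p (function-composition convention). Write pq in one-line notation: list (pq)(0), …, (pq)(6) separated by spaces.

For each element, apply q then p: 0 → 2 → 1; 1 → 1 → 4; 2 → 6 → 2; 3 → 0 → 5; 4 → 3 → 0; 5 → 5 → 6; 6 → 4 → 3.
So pq in one-line form is 1 4 2 5 0 6 3.

1 4 2 5 0 6 3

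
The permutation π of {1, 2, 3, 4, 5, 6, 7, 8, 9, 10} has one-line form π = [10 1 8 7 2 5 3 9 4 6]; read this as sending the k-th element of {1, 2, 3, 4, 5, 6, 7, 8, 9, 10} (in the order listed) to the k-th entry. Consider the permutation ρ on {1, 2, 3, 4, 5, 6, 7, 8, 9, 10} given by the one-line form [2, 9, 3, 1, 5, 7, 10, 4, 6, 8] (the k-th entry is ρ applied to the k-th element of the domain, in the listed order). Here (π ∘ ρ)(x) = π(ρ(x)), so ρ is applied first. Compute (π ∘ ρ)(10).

ρ(10) = 8, then π(8) = 9; composing gives (π ∘ ρ)(10) = 9.

9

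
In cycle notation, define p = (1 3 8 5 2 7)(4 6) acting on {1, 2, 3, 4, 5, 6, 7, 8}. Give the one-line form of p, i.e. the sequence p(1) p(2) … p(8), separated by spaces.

Image by image: 1↦3, 2↦7, 3↦8, 4↦6, 5↦2, 6↦4, 7↦1, 8↦5.
So the one-line form is 3 7 8 6 2 4 1 5.

3 7 8 6 2 4 1 5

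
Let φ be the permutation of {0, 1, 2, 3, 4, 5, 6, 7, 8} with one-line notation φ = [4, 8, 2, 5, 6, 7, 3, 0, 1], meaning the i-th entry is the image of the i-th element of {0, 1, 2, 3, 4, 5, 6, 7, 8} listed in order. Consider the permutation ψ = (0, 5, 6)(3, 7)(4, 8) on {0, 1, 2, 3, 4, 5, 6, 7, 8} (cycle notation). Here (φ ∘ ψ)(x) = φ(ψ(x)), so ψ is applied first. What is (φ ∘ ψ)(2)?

2

(φ ∘ ψ)(2) = φ(ψ(2)). ψ(2) = 2, then φ(2) = 2. So (φ ∘ ψ)(2) = 2.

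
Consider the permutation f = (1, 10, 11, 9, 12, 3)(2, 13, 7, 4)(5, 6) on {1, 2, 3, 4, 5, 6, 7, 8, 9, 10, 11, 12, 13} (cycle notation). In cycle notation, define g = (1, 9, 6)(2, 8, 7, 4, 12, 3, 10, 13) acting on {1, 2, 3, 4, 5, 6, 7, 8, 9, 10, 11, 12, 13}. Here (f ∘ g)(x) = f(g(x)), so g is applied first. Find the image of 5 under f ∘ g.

g(5) = 5, then f(5) = 6; composing gives (f ∘ g)(5) = 6.

6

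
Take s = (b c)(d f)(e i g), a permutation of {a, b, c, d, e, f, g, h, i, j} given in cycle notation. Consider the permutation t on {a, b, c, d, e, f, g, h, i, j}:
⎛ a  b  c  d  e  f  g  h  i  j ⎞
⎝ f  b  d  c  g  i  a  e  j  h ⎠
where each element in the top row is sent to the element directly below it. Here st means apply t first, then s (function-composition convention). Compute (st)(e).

e

t(e) = g, then s(g) = e; composing gives (st)(e) = e.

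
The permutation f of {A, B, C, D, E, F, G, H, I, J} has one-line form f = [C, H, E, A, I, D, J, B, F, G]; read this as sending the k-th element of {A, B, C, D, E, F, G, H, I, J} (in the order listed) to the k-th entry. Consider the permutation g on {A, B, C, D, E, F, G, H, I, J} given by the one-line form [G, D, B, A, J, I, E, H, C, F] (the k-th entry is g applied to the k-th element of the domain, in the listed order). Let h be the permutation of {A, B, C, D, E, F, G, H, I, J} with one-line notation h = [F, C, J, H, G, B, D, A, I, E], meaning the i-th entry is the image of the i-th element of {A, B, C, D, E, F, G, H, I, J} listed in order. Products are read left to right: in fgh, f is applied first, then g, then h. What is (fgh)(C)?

E

Apply the permutations in order: f(C) = E, then g(E) = J, then h(J) = E. So (fgh)(C) = E.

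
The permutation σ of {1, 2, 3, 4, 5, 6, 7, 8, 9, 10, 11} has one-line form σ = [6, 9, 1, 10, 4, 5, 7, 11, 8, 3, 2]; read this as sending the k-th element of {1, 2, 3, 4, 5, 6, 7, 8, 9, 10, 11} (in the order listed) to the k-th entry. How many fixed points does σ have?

1

The fixed points (elements with σ(x) = x) are {7}, so there is 1.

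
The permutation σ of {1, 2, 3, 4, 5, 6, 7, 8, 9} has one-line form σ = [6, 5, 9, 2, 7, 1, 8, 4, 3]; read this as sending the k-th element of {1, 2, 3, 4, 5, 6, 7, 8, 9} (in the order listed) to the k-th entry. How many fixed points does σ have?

No element satisfies σ(x) = x, so there are 0 fixed points.

0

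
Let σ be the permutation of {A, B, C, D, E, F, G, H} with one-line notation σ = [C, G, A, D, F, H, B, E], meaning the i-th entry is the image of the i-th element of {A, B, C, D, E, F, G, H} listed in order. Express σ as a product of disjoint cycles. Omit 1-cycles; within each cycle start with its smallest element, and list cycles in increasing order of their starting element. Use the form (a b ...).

(A C)(B G)(E F H)

From A: A → C → A, closing the cycle (A C).
Continuing from each remaining unvisited element yields (A C)(B G)(E F H).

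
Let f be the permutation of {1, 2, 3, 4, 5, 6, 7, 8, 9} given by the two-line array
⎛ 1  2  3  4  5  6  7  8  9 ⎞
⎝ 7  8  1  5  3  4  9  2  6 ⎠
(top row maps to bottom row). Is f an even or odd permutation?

In disjoint-cycle form the cycle lengths are 7, 2.
A cycle of length ℓ contributes ℓ−1 transpositions, so f is a product of 6 + 1 = 7 transpositions — odd.

odd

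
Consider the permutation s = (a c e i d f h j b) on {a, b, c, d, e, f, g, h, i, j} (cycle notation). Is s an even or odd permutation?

The cycle lengths are 9, 1.
A cycle is odd iff its length is even; s has 0 even-length cycles, so sgn(s) = (−1)^0 and s is even.

even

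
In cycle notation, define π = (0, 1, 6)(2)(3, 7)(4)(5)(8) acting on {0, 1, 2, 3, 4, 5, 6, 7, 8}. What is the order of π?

The cycle type of π is (3, 2, 1, 1, 1, 1).
The order is lcm(3, 2) = 6.

6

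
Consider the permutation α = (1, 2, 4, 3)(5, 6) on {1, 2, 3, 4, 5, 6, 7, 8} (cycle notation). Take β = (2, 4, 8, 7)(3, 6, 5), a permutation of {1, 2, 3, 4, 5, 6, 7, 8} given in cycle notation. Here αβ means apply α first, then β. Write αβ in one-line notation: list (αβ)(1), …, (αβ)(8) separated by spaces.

4 8 1 6 5 3 2 7

For each element, apply α then β: 1 → 2 → 4; 2 → 4 → 8; 3 → 1 → 1; 4 → 3 → 6; 5 → 6 → 5; 6 → 5 → 3; 7 → 7 → 2; 8 → 8 → 7.
Collecting the images, αβ = [4 8 1 6 5 3 2 7].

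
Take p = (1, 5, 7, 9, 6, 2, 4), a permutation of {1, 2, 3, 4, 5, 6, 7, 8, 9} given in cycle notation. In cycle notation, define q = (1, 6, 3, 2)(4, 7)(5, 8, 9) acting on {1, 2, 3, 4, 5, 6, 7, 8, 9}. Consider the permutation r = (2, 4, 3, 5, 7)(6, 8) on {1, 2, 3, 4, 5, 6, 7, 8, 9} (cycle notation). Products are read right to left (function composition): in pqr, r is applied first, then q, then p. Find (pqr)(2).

9

Apply the permutations in order: r(2) = 4, then q(4) = 7, then p(7) = 9. So (pqr)(2) = 9.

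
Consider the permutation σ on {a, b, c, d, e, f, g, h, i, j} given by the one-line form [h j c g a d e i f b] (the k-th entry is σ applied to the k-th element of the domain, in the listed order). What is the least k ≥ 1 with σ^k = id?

14

The disjoint-cycle form of σ has cycle lengths 7, 2, 1.
The order is lcm(7, 2) = 14.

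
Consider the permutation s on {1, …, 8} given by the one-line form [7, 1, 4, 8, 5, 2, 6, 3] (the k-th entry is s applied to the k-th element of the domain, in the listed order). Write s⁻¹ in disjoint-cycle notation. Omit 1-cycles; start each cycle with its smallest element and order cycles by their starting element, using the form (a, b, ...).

(1, 2, 6, 7)(3, 8, 4)

First write s in disjoint cycles: (1, 7, 6, 2)(3, 4, 8).
Reversing each cycle (and rotating so the smallest element leads) gives s⁻¹ = (1, 2, 6, 7)(3, 8, 4).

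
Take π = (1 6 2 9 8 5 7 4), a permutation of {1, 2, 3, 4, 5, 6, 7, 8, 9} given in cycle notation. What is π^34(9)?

9 lies in the 8-cycle (1 6 2 9 8 5 7 4).
Since the cycle has length 8, π^34 acts on it the same as π^2 (34 mod 8 = 2).
Stepping 2 places around the cycle: 9 → 8 → 5.

5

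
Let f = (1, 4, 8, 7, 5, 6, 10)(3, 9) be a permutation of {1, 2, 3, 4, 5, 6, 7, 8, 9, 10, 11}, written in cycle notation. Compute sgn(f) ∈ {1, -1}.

-1

The cycle lengths are 7, 2, 1, 1.
A cycle of length ℓ contributes ℓ−1 transpositions, so f is a product of 6 + 1 = 7 transpositions — odd.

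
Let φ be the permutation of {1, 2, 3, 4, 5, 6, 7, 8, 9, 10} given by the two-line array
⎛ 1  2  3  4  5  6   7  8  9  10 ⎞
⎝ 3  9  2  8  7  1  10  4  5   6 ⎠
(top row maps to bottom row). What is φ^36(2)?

10

Tracing 2 → 9 → … returns to 2 after 8 steps, so 2 lies in an 8-cycle (1, 3, 2, 9, 5, 7, 10, 6).
On an 8-cycle, φ^8 is the identity, so φ^36 = φ^4 there (36 ≡ 4 mod 8).
Advancing 4 steps from 2: 2 → 9 → 5 → 7 → 10.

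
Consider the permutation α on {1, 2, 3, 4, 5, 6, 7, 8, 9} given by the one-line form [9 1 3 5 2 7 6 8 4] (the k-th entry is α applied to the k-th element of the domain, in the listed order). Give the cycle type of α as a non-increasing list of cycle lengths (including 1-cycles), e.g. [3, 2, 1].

[5, 2, 1, 1]

The disjoint cycles are (1, 9, 4, 5, 2)(3)(6, 7)(8), with lengths 5, 2, 1, 1 in non-increasing order.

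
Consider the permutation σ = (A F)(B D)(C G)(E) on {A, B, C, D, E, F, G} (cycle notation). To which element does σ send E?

E

The 1-cycle (E) fixes E, so σ(E) = E.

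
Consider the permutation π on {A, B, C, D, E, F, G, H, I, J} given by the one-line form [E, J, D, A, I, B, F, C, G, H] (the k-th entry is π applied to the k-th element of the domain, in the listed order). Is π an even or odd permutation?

odd

In disjoint-cycle form the cycle lengths are 10.
A cycle of length ℓ contributes ℓ−1 transpositions, so π is a product of 9 transpositions — odd.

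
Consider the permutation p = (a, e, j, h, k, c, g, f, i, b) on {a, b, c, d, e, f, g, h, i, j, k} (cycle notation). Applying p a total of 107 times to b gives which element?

b lies in the 10-cycle (a, e, j, h, k, c, g, f, i, b).
Since the cycle has length 10, p^107 acts on it the same as p^7 (107 mod 10 = 7).
Advancing 7 steps from b: b → a → e → j → h → k → c → g.

g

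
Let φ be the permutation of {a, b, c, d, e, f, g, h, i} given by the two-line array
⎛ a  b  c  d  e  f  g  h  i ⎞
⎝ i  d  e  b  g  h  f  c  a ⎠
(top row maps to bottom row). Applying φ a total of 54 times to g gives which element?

Tracing g → f → … returns to g after 5 steps, so g lies in a 5-cycle (c e g f h).
On a 5-cycle, φ^5 is the identity, so φ^54 = φ^4 there (54 ≡ 4 mod 5).
Stepping 4 places around the cycle: g → f → h → c → e.

e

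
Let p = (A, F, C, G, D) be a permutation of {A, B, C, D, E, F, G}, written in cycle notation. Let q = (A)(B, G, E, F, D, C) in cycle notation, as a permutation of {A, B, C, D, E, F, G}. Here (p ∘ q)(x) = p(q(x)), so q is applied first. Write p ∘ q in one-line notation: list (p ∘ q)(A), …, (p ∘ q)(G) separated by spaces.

For each element, apply q then p: A → A → F; B → G → D; C → B → B; D → C → G; E → F → C; F → D → A; G → E → E.
So p ∘ q in one-line form is F D B G C A E.

F D B G C A E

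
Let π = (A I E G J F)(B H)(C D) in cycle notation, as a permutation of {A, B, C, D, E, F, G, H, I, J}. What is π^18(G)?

G

G lies in the 6-cycle (A I E G J F).
On a 6-cycle, π^6 is the identity, so π^18 = π^0 there (18 ≡ 0 mod 6).
So π^18(G) = G.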